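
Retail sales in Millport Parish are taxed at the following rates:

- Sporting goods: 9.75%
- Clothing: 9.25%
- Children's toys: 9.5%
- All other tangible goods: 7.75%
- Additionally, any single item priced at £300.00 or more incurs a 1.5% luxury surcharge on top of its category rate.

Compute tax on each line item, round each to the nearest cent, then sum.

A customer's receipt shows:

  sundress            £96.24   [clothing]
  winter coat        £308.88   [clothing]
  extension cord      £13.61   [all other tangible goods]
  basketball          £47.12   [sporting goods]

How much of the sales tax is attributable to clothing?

Sundress £96.24: clothing → 9.25% → £8.90
Winter coat £308.88: clothing → 9.25% + 1.5% surcharge = 10.75% → £33.20
Tax on clothing = £8.90 + £33.20 = £42.10

£42.10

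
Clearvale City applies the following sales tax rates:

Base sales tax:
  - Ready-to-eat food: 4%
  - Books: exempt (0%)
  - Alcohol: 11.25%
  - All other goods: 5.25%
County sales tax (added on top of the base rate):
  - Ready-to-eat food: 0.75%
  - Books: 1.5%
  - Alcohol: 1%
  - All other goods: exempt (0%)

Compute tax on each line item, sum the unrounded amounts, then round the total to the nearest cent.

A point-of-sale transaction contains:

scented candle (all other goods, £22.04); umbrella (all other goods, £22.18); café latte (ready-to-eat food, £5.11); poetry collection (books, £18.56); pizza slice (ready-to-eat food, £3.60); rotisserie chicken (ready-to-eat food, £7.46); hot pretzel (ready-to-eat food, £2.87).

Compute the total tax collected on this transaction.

Scented candle £22.04: all other goods → 5.25% + 0% county = 5.25% → £1.1571
Umbrella £22.18: all other goods → 5.25% + 0% county = 5.25% → £1.16445
Café latte £5.11: ready-to-eat food → 4% + 0.75% county = 4.75% → £0.242725
Poetry collection £18.56: books → 0% + 1.5% county = 1.5% → £0.2784
Pizza slice £3.60: ready-to-eat food → 4% + 0.75% county = 4.75% → £0.171
Rotisserie chicken £7.46: ready-to-eat food → 4% + 0.75% county = 4.75% → £0.35435
Hot pretzel £2.87: ready-to-eat food → 4% + 0.75% county = 4.75% → £0.136325
Unrounded tax sum = £3.50435 → £3.50

£3.50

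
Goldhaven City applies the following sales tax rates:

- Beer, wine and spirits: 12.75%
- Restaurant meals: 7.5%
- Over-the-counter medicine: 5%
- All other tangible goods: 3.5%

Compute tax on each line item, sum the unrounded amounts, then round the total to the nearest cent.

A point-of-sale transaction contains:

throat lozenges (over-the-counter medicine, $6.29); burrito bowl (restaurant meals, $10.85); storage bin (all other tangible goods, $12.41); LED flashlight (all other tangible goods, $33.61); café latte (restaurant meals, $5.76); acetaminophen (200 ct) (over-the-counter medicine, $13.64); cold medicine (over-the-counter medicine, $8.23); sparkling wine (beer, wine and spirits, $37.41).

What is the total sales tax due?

Throat lozenges $6.29: over-the-counter medicine → 5% → $0.3145
Burrito bowl $10.85: restaurant meals → 7.5% → $0.81375
Storage bin $12.41: all other tangible goods → 3.5% → $0.43435
LED flashlight $33.61: all other tangible goods → 3.5% → $1.17635
Café latte $5.76: restaurant meals → 7.5% → $0.432
Acetaminophen (200 ct) $13.64: over-the-counter medicine → 5% → $0.682
Cold medicine $8.23: over-the-counter medicine → 5% → $0.4115
Sparkling wine $37.41: beer, wine and spirits → 12.75% → $4.769775
Unrounded tax sum = $9.034225 → $9.03

$9.03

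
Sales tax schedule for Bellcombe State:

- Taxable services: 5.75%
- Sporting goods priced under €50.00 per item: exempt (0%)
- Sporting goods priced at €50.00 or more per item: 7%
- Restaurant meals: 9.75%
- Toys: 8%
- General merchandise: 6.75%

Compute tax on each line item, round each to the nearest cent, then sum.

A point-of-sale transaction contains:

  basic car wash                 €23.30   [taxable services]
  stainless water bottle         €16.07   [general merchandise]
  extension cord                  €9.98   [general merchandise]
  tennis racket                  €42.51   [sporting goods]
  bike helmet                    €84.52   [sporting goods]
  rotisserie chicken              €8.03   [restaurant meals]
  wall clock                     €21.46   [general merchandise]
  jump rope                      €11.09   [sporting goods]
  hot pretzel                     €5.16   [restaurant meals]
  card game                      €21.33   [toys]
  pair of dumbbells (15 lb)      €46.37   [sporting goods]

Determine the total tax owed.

€13.45

Basic car wash €23.30: taxable services → 5.75% → €1.34
Stainless water bottle €16.07: general merchandise → 6.75% → €1.08
Extension cord €9.98: general merchandise → 6.75% → €0.67
Tennis racket €42.51: sporting goods, under €50.00 → 0% → €0.00
Bike helmet €84.52: sporting goods, €50.00 or more → 7% → €5.92
Rotisserie chicken €8.03: restaurant meals → 9.75% → €0.78
Wall clock €21.46: general merchandise → 6.75% → €1.45
Jump rope €11.09: sporting goods, under €50.00 → 0% → €0.00
Hot pretzel €5.16: restaurant meals → 9.75% → €0.50
Card game €21.33: toys → 8% → €1.71
Pair of dumbbells (15 lb) €46.37: sporting goods, under €50.00 → 0% → €0.00
Total tax = €1.34 + €1.08 + €0.67 + €5.92 + €0.78 + €1.45 + €0.50 + €1.71 = €13.45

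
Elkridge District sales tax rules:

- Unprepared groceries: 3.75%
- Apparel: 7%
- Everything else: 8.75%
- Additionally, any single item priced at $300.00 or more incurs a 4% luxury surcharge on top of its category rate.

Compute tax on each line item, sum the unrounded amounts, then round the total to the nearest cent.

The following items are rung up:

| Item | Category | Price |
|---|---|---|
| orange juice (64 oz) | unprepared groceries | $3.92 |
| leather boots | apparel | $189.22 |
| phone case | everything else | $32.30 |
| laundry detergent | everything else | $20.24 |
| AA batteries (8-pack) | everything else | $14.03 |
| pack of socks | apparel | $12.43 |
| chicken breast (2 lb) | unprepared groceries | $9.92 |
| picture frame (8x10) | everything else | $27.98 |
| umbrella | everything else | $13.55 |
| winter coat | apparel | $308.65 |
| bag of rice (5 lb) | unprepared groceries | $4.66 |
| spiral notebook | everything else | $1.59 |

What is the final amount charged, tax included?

$696.85

Orange juice (64 oz) $3.92: unprepared groceries → 3.75% → $0.147
Leather boots $189.22: apparel → 7% → $13.2454
Phone case $32.30: everything else → 8.75% → $2.82625
Laundry detergent $20.24: everything else → 8.75% → $1.771
AA batteries (8-pack) $14.03: everything else → 8.75% → $1.227625
Pack of socks $12.43: apparel → 7% → $0.8701
Chicken breast (2 lb) $9.92: unprepared groceries → 3.75% → $0.372
Picture frame (8x10) $27.98: everything else → 8.75% → $2.44825
Umbrella $13.55: everything else → 8.75% → $1.185625
Winter coat $308.65: apparel → 7% + 4% surcharge = 11% → $33.9515
Bag of rice (5 lb) $4.66: unprepared groceries → 3.75% → $0.17475
Spiral notebook $1.59: everything else → 8.75% → $0.139125
Subtotal = $638.49; unrounded tax = $58.358625 → $58.36; total due = $696.85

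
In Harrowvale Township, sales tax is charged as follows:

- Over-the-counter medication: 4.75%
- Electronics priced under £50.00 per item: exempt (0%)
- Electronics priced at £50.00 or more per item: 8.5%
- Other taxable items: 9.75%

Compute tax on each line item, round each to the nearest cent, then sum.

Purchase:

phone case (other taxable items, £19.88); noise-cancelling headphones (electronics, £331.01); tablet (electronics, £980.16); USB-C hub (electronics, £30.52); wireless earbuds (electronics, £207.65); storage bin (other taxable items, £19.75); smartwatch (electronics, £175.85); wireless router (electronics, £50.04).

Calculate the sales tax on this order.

£152.17

Phone case £19.88: other taxable items → 9.75% → £1.94
Noise-cancelling headphones £331.01: electronics, £50.00 or more → 8.5% → £28.14
Tablet £980.16: electronics, £50.00 or more → 8.5% → £83.31
USB-C hub £30.52: electronics, under £50.00 → 0% → £0.00
Wireless earbuds £207.65: electronics, £50.00 or more → 8.5% → £17.65
Storage bin £19.75: other taxable items → 9.75% → £1.93
Smartwatch £175.85: electronics, £50.00 or more → 8.5% → £14.95
Wireless router £50.04: electronics, £50.00 or more → 8.5% → £4.25
Total tax = £1.94 + £28.14 + £83.31 + £17.65 + £1.93 + £14.95 + £4.25 = £152.17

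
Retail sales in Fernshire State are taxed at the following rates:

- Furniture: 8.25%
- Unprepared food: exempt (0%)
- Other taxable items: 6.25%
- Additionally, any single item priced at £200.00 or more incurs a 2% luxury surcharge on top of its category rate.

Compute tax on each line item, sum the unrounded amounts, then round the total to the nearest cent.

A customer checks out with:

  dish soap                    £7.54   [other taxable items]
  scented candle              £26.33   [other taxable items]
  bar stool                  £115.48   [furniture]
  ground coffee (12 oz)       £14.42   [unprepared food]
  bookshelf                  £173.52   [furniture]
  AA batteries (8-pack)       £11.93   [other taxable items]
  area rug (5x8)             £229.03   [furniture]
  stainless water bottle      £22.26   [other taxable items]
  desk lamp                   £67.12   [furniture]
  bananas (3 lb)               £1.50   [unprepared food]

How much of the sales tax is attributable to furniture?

Bar stool £115.48: furniture → 8.25% → £9.5271
Bookshelf £173.52: furniture → 8.25% → £14.3154
Area rug (5x8) £229.03: furniture → 8.25% + 2% surcharge = 10.25% → £23.475575
Desk lamp £67.12: furniture → 8.25% → £5.5374
Tax on furniture: unrounded sum = £52.855475 → £52.86

£52.86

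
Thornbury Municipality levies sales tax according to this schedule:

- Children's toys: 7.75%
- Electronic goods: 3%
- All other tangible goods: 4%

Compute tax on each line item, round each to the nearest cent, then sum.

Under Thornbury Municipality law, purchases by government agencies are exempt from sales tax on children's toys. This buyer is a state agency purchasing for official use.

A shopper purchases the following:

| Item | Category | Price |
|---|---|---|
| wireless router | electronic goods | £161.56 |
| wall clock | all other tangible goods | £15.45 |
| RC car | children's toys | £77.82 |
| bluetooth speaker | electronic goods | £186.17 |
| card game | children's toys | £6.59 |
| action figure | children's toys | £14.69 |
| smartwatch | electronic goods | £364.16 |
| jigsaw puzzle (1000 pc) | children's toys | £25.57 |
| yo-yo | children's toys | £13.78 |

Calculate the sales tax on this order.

£21.98

Wireless router £161.56: electronic goods → 3% → £4.85
Wall clock £15.45: all other tangible goods → 4% → £0.62
RC car £77.82: children's toys, buyer-exempt → 0% → £0.00
Bluetooth speaker £186.17: electronic goods → 3% → £5.59
Card game £6.59: children's toys, buyer-exempt → 0% → £0.00
Action figure £14.69: children's toys, buyer-exempt → 0% → £0.00
Smartwatch £364.16: electronic goods → 3% → £10.92
Jigsaw puzzle (1000 pc) £25.57: children's toys, buyer-exempt → 0% → £0.00
Yo-yo £13.78: children's toys, buyer-exempt → 0% → £0.00
Total tax = £4.85 + £0.62 + £5.59 + £10.92 = £21.98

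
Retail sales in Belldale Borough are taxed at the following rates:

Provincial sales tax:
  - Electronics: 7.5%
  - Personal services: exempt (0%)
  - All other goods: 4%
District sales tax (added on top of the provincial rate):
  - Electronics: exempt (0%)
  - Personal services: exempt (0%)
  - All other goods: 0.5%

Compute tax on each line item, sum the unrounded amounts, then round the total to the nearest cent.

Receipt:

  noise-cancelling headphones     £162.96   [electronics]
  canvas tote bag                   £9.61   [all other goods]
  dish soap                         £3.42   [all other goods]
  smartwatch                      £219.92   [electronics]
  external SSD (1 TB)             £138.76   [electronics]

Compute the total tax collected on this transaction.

£39.71

Noise-cancelling headphones £162.96: electronics → 7.5% + 0% district = 7.5% → £12.222
Canvas tote bag £9.61: all other goods → 4% + 0.5% district = 4.5% → £0.43245
Dish soap £3.42: all other goods → 4% + 0.5% district = 4.5% → £0.1539
Smartwatch £219.92: electronics → 7.5% + 0% district = 7.5% → £16.494
External SSD (1 TB) £138.76: electronics → 7.5% + 0% district = 7.5% → £10.407
Unrounded tax sum = £39.70935 → £39.71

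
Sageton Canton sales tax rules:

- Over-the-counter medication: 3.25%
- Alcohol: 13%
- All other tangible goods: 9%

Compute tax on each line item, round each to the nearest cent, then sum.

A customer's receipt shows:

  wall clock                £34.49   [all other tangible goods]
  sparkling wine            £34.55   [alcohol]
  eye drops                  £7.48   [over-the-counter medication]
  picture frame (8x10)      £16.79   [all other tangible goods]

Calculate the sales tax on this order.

Wall clock £34.49: all other tangible goods → 9% → £3.10
Sparkling wine £34.55: alcohol → 13% → £4.49
Eye drops £7.48: over-the-counter medication → 3.25% → £0.24
Picture frame (8x10) £16.79: all other tangible goods → 9% → £1.51
Total tax = £3.10 + £4.49 + £0.24 + £1.51 = £9.34

£9.34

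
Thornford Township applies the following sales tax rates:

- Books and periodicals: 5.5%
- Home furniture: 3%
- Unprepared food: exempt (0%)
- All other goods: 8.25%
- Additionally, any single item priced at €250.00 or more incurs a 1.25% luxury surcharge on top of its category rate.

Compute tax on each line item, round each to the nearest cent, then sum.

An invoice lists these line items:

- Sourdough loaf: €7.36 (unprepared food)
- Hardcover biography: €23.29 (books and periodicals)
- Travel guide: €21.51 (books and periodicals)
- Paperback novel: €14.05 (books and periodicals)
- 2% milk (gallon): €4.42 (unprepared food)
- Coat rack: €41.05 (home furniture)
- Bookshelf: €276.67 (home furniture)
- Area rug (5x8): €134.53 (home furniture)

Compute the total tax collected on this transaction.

€20.26

Sourdough loaf €7.36: unprepared food → 0% → €0.00
Hardcover biography €23.29: books and periodicals → 5.5% → €1.28
Travel guide €21.51: books and periodicals → 5.5% → €1.18
Paperback novel €14.05: books and periodicals → 5.5% → €0.77
2% milk (gallon) €4.42: unprepared food → 0% → €0.00
Coat rack €41.05: home furniture → 3% → €1.23
Bookshelf €276.67: home furniture → 3% + 1.25% surcharge = 4.25% → €11.76
Area rug (5x8) €134.53: home furniture → 3% → €4.04
Total tax = €1.28 + €1.18 + €0.77 + €1.23 + €11.76 + €4.04 = €20.26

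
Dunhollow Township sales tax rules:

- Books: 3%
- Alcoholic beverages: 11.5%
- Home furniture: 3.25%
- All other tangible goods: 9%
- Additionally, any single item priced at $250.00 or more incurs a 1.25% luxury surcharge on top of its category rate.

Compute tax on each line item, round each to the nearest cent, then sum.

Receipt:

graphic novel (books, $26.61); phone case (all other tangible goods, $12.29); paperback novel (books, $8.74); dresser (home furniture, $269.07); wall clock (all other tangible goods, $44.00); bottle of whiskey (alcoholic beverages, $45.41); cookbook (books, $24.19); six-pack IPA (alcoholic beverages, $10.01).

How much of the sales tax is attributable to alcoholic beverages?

$6.37

Bottle of whiskey $45.41: alcoholic beverages → 11.5% → $5.22
Six-pack IPA $10.01: alcoholic beverages → 11.5% → $1.15
Tax on alcoholic beverages = $5.22 + $1.15 = $6.37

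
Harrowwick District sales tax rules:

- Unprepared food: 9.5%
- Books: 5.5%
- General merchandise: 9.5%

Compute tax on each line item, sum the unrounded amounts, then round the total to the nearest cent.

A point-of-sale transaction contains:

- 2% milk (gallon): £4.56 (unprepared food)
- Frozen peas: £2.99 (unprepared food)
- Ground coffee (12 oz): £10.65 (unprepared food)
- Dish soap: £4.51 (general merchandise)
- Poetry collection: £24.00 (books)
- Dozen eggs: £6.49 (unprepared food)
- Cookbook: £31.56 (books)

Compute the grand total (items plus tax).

£90.59

2% milk (gallon) £4.56: unprepared food → 9.5% → £0.4332
Frozen peas £2.99: unprepared food → 9.5% → £0.28405
Ground coffee (12 oz) £10.65: unprepared food → 9.5% → £1.01175
Dish soap £4.51: general merchandise → 9.5% → £0.42845
Poetry collection £24.00: books → 5.5% → £1.32
Dozen eggs £6.49: unprepared food → 9.5% → £0.61655
Cookbook £31.56: books → 5.5% → £1.7358
Subtotal = £84.76; unrounded tax = £5.8298 → £5.83; total due = £90.59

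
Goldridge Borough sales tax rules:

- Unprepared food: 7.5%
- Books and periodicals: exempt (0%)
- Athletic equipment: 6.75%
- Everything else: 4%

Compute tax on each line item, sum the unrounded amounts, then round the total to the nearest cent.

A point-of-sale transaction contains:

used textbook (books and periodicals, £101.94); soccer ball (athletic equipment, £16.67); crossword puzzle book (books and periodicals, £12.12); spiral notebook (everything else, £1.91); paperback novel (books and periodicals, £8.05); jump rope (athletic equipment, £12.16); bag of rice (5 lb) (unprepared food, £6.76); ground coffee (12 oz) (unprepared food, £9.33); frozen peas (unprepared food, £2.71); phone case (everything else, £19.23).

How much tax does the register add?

Used textbook £101.94: books and periodicals → 0% → £0.00
Soccer ball £16.67: athletic equipment → 6.75% → £1.125225
Crossword puzzle book £12.12: books and periodicals → 0% → £0.00
Spiral notebook £1.91: everything else → 4% → £0.0764
Paperback novel £8.05: books and periodicals → 0% → £0.00
Jump rope £12.16: athletic equipment → 6.75% → £0.8208
Bag of rice (5 lb) £6.76: unprepared food → 7.5% → £0.507
Ground coffee (12 oz) £9.33: unprepared food → 7.5% → £0.69975
Frozen peas £2.71: unprepared food → 7.5% → £0.20325
Phone case £19.23: everything else → 4% → £0.7692
Unrounded tax sum = £4.201625 → £4.20

£4.20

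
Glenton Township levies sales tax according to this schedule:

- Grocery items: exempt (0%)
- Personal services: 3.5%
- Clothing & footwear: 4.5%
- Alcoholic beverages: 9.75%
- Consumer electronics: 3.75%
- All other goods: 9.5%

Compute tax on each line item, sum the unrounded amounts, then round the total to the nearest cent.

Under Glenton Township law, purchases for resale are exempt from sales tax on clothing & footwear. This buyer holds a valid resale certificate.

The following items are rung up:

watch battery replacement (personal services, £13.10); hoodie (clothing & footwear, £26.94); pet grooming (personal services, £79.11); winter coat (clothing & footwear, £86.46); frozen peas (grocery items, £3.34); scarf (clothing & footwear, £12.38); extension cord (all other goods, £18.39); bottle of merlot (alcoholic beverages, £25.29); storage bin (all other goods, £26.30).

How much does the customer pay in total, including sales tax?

Watch battery replacement £13.10: personal services → 3.5% → £0.4585
Hoodie £26.94: clothing & footwear, buyer-exempt → 0% → £0.00
Pet grooming £79.11: personal services → 3.5% → £2.76885
Winter coat £86.46: clothing & footwear, buyer-exempt → 0% → £0.00
Frozen peas £3.34: grocery items → 0% → £0.00
Scarf £12.38: clothing & footwear, buyer-exempt → 0% → £0.00
Extension cord £18.39: all other goods → 9.5% → £1.74705
Bottle of merlot £25.29: alcoholic beverages → 9.75% → £2.465775
Storage bin £26.30: all other goods → 9.5% → £2.4985
Subtotal = £291.31; unrounded tax = £9.938675 → £9.94; total due = £301.25

£301.25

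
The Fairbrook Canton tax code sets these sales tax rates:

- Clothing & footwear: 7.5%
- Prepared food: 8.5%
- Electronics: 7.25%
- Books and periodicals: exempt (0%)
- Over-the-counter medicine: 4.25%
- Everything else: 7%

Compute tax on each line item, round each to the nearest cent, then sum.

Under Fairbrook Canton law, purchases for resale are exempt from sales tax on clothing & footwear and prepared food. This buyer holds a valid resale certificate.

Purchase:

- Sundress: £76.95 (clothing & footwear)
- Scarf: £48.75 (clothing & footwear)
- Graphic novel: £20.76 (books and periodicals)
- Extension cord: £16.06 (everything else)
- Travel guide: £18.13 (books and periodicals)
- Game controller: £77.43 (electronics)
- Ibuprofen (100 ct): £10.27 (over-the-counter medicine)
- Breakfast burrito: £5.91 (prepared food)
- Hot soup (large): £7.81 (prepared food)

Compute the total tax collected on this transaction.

£7.17

Sundress £76.95: clothing & footwear, buyer-exempt → 0% → £0.00
Scarf £48.75: clothing & footwear, buyer-exempt → 0% → £0.00
Graphic novel £20.76: books and periodicals → 0% → £0.00
Extension cord £16.06: everything else → 7% → £1.12
Travel guide £18.13: books and periodicals → 0% → £0.00
Game controller £77.43: electronics → 7.25% → £5.61
Ibuprofen (100 ct) £10.27: over-the-counter medicine → 4.25% → £0.44
Breakfast burrito £5.91: prepared food, buyer-exempt → 0% → £0.00
Hot soup (large) £7.81: prepared food, buyer-exempt → 0% → £0.00
Total tax = £1.12 + £5.61 + £0.44 = £7.17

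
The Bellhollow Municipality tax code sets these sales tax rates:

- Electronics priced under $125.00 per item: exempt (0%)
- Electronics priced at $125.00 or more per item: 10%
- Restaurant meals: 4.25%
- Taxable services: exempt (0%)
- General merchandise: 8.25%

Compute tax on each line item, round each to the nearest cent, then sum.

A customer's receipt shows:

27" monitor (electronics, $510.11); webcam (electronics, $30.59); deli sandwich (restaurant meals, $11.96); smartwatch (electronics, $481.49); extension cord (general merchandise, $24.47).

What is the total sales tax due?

27" monitor $510.11: electronics, $125.00 or more → 10% → $51.01
Webcam $30.59: electronics, under $125.00 → 0% → $0.00
Deli sandwich $11.96: restaurant meals → 4.25% → $0.51
Smartwatch $481.49: electronics, $125.00 or more → 10% → $48.15
Extension cord $24.47: general merchandise → 8.25% → $2.02
Total tax = $51.01 + $0.51 + $48.15 + $2.02 = $101.69

$101.69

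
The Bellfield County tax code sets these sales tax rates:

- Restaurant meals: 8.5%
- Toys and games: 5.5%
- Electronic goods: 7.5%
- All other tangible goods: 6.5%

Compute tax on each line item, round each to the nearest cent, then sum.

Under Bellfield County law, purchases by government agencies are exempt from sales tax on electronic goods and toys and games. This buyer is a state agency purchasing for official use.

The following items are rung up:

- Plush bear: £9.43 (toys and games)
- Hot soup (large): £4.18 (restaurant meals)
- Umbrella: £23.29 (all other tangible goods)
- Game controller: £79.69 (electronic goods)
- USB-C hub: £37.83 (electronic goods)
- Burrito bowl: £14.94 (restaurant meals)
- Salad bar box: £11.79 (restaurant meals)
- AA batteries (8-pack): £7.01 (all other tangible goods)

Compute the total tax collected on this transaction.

£4.60

Plush bear £9.43: toys and games, buyer-exempt → 0% → £0.00
Hot soup (large) £4.18: restaurant meals → 8.5% → £0.36
Umbrella £23.29: all other tangible goods → 6.5% → £1.51
Game controller £79.69: electronic goods, buyer-exempt → 0% → £0.00
USB-C hub £37.83: electronic goods, buyer-exempt → 0% → £0.00
Burrito bowl £14.94: restaurant meals → 8.5% → £1.27
Salad bar box £11.79: restaurant meals → 8.5% → £1.00
AA batteries (8-pack) £7.01: all other tangible goods → 6.5% → £0.46
Total tax = £0.36 + £1.51 + £1.27 + £1.00 + £0.46 = £4.60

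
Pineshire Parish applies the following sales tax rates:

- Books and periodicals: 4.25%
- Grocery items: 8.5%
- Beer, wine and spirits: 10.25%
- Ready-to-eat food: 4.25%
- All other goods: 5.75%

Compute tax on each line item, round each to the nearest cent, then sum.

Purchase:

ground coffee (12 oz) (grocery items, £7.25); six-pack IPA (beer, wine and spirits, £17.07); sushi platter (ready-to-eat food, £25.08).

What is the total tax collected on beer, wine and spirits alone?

£1.75

Six-pack IPA £17.07: beer, wine and spirits → 10.25% → £1.75
Tax on beer, wine and spirits = £1.75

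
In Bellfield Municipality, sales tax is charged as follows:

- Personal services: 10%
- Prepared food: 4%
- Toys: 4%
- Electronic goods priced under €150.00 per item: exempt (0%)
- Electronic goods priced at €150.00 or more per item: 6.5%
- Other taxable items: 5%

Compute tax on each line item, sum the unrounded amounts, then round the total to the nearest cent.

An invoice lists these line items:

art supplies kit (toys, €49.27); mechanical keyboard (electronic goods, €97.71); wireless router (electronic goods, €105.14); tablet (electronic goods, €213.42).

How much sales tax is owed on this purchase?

Art supplies kit €49.27: toys → 4% → €1.9708
Mechanical keyboard €97.71: electronic goods, under €150.00 → 0% → €0.00
Wireless router €105.14: electronic goods, under €150.00 → 0% → €0.00
Tablet €213.42: electronic goods, €150.00 or more → 6.5% → €13.8723
Unrounded tax sum = €15.8431 → €15.84

€15.84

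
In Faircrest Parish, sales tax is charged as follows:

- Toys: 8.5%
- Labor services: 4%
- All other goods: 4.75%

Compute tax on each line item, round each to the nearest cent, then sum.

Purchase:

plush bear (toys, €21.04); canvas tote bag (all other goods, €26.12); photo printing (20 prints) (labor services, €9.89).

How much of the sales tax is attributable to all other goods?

Canvas tote bag €26.12: all other goods → 4.75% → €1.24
Tax on all other goods = €1.24

€1.24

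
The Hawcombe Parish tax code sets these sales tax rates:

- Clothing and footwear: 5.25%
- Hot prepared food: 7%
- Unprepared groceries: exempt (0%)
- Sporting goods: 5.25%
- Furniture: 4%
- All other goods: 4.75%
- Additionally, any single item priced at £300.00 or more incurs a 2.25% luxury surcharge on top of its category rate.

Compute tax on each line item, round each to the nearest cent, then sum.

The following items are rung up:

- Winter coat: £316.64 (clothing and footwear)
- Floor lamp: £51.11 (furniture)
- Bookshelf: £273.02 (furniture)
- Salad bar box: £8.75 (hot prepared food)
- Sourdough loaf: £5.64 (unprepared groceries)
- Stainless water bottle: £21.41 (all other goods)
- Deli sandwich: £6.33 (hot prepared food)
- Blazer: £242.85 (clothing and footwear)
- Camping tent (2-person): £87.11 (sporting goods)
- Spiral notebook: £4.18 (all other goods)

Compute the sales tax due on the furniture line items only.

Floor lamp £51.11: furniture → 4% → £2.04
Bookshelf £273.02: furniture → 4% → £10.92
Tax on furniture = £2.04 + £10.92 = £12.96

£12.96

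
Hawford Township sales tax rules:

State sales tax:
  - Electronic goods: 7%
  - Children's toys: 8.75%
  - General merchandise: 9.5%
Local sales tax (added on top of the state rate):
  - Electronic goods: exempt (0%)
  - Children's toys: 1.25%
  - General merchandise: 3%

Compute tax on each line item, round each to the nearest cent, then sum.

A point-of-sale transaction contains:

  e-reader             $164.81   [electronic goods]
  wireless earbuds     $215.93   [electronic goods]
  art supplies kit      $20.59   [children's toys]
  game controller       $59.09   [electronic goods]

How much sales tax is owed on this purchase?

$32.86

E-reader $164.81: electronic goods → 7% + 0% local = 7% → $11.54
Wireless earbuds $215.93: electronic goods → 7% + 0% local = 7% → $15.12
Art supplies kit $20.59: children's toys → 8.75% + 1.25% local = 10% → $2.06
Game controller $59.09: electronic goods → 7% + 0% local = 7% → $4.14
Total tax = $11.54 + $15.12 + $2.06 + $4.14 = $32.86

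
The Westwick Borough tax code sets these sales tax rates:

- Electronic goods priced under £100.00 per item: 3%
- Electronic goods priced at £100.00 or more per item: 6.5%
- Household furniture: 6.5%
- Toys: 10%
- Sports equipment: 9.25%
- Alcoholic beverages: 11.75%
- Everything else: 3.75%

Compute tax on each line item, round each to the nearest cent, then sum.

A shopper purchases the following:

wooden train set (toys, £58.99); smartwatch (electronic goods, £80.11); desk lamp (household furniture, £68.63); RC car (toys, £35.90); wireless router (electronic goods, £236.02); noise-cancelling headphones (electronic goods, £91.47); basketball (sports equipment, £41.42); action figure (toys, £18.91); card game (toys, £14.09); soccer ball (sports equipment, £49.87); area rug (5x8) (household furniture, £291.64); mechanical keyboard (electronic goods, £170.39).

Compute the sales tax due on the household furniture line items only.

£23.42

Desk lamp £68.63: household furniture → 6.5% → £4.46
Area rug (5x8) £291.64: household furniture → 6.5% → £18.96
Tax on household furniture = £4.46 + £18.96 = £23.42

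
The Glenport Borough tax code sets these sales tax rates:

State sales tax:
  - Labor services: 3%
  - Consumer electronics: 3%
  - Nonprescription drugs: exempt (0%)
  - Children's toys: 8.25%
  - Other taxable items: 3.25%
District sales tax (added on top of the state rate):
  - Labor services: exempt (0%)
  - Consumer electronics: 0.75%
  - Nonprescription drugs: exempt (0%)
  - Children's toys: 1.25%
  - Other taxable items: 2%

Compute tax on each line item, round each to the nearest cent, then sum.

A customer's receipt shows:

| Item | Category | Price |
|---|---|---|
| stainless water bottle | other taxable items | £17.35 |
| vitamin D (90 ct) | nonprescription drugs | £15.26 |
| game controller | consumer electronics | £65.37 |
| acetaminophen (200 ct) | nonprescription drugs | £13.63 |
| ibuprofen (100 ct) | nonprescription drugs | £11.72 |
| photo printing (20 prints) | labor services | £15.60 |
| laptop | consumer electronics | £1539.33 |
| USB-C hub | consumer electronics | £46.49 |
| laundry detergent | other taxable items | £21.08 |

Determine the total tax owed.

£64.40

Stainless water bottle £17.35: other taxable items → 3.25% + 2% district = 5.25% → £0.91
Vitamin D (90 ct) £15.26: nonprescription drugs → 0% + 0% district = 0% → £0.00
Game controller £65.37: consumer electronics → 3% + 0.75% district = 3.75% → £2.45
Acetaminophen (200 ct) £13.63: nonprescription drugs → 0% + 0% district = 0% → £0.00
Ibuprofen (100 ct) £11.72: nonprescription drugs → 0% + 0% district = 0% → £0.00
Photo printing (20 prints) £15.60: labor services → 3% + 0% district = 3% → £0.47
Laptop £1539.33: consumer electronics → 3% + 0.75% district = 3.75% → £57.72
USB-C hub £46.49: consumer electronics → 3% + 0.75% district = 3.75% → £1.74
Laundry detergent £21.08: other taxable items → 3.25% + 2% district = 5.25% → £1.11
Total tax = £0.91 + £2.45 + £0.47 + £57.72 + £1.74 + £1.11 = £64.40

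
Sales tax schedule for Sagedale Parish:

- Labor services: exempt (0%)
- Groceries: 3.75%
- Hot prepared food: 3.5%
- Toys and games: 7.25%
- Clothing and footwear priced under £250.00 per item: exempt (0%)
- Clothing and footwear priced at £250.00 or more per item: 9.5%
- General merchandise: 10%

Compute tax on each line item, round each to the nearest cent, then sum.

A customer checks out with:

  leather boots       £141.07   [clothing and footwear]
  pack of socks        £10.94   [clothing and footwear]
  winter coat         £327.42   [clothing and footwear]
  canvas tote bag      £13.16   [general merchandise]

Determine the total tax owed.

£32.42

Leather boots £141.07: clothing and footwear, under £250.00 → 0% → £0.00
Pack of socks £10.94: clothing and footwear, under £250.00 → 0% → £0.00
Winter coat £327.42: clothing and footwear, £250.00 or more → 9.5% → £31.10
Canvas tote bag £13.16: general merchandise → 10% → £1.32
Total tax = £31.10 + £1.32 = £32.42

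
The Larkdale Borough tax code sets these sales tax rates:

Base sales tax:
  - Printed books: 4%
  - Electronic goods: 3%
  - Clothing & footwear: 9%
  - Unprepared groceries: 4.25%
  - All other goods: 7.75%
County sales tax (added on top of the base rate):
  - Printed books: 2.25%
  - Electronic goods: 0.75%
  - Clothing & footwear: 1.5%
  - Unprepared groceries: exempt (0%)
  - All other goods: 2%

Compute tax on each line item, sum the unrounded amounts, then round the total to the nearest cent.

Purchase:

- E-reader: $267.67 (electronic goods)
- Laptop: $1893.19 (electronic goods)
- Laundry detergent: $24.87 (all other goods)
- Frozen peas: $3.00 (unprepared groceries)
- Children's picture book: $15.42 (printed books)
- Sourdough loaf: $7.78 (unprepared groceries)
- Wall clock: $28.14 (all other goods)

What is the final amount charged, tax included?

$2327.69

E-reader $267.67: electronic goods → 3% + 0.75% county = 3.75% → $10.037625
Laptop $1893.19: electronic goods → 3% + 0.75% county = 3.75% → $70.994625
Laundry detergent $24.87: all other goods → 7.75% + 2% county = 9.75% → $2.424825
Frozen peas $3.00: unprepared groceries → 4.25% + 0% county = 4.25% → $0.1275
Children's picture book $15.42: printed books → 4% + 2.25% county = 6.25% → $0.96375
Sourdough loaf $7.78: unprepared groceries → 4.25% + 0% county = 4.25% → $0.33065
Wall clock $28.14: all other goods → 7.75% + 2% county = 9.75% → $2.74365
Subtotal = $2240.07; unrounded tax = $87.622625 → $87.62; total due = $2327.69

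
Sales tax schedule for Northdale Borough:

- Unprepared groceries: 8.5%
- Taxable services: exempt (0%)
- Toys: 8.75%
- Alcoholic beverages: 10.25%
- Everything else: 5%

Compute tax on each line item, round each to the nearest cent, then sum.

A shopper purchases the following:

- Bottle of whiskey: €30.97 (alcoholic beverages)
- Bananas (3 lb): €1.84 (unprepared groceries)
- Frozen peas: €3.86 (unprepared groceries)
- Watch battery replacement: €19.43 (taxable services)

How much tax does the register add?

€3.66

Bottle of whiskey €30.97: alcoholic beverages → 10.25% → €3.17
Bananas (3 lb) €1.84: unprepared groceries → 8.5% → €0.16
Frozen peas €3.86: unprepared groceries → 8.5% → €0.33
Watch battery replacement €19.43: taxable services → 0% → €0.00
Total tax = €3.17 + €0.16 + €0.33 = €3.66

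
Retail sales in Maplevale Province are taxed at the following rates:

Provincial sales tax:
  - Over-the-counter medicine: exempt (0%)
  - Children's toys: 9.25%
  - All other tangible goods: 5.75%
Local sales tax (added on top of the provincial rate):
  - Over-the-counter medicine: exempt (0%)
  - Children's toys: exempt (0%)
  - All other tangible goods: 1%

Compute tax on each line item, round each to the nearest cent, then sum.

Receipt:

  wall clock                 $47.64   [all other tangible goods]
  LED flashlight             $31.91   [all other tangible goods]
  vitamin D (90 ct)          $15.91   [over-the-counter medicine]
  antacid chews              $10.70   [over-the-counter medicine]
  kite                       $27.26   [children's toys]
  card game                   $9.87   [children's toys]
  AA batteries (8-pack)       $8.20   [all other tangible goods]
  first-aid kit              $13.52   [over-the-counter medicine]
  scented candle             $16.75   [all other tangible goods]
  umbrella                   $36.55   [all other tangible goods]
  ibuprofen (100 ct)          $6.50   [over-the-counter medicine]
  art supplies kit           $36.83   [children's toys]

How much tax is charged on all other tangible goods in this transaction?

$9.52

Wall clock $47.64: all other tangible goods → 5.75% + 1% local = 6.75% → $3.22
LED flashlight $31.91: all other tangible goods → 5.75% + 1% local = 6.75% → $2.15
AA batteries (8-pack) $8.20: all other tangible goods → 5.75% + 1% local = 6.75% → $0.55
Scented candle $16.75: all other tangible goods → 5.75% + 1% local = 6.75% → $1.13
Umbrella $36.55: all other tangible goods → 5.75% + 1% local = 6.75% → $2.47
Tax on all other tangible goods = $3.22 + $2.15 + $0.55 + $1.13 + $2.47 = $9.52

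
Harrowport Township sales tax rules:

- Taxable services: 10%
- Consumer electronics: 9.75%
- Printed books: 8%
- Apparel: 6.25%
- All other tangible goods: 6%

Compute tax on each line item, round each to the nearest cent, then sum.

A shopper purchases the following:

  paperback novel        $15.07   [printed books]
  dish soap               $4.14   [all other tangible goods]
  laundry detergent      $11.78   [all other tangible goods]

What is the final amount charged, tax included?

$33.16

Paperback novel $15.07: printed books → 8% → $1.21
Dish soap $4.14: all other tangible goods → 6% → $0.25
Laundry detergent $11.78: all other tangible goods → 6% → $0.71
Subtotal = $30.99; tax = $2.17; total due = $33.16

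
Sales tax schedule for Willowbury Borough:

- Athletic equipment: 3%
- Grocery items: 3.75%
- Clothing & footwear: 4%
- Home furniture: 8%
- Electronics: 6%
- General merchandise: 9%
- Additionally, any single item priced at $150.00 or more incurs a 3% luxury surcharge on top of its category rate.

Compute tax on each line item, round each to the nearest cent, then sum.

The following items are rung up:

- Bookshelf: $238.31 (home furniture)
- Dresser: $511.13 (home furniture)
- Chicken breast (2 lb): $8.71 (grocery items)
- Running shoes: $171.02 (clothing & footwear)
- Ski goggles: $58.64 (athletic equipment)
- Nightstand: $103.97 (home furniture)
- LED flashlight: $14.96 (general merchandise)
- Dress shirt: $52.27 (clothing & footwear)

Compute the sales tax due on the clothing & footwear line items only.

Running shoes $171.02: clothing & footwear → 4% + 3% surcharge = 7% → $11.97
Dress shirt $52.27: clothing & footwear → 4% → $2.09
Tax on clothing & footwear = $11.97 + $2.09 = $14.06

$14.06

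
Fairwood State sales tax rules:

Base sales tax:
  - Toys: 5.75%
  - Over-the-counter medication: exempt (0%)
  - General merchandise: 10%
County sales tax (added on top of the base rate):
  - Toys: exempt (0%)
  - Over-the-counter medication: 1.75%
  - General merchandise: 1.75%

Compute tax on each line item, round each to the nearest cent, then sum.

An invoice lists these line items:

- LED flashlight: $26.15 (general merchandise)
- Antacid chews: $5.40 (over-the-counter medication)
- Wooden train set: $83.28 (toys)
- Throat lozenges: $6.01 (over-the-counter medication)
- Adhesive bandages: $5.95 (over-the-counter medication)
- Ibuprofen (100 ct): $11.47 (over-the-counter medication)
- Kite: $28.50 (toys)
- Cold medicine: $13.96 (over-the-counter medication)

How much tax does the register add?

$10.24

LED flashlight $26.15: general merchandise → 10% + 1.75% county = 11.75% → $3.07
Antacid chews $5.40: over-the-counter medication → 0% + 1.75% county = 1.75% → $0.09
Wooden train set $83.28: toys → 5.75% + 0% county = 5.75% → $4.79
Throat lozenges $6.01: over-the-counter medication → 0% + 1.75% county = 1.75% → $0.11
Adhesive bandages $5.95: over-the-counter medication → 0% + 1.75% county = 1.75% → $0.10
Ibuprofen (100 ct) $11.47: over-the-counter medication → 0% + 1.75% county = 1.75% → $0.20
Kite $28.50: toys → 5.75% + 0% county = 5.75% → $1.64
Cold medicine $13.96: over-the-counter medication → 0% + 1.75% county = 1.75% → $0.24
Total tax = $3.07 + $0.09 + $4.79 + $0.11 + $0.10 + $0.20 + $1.64 + $0.24 = $10.24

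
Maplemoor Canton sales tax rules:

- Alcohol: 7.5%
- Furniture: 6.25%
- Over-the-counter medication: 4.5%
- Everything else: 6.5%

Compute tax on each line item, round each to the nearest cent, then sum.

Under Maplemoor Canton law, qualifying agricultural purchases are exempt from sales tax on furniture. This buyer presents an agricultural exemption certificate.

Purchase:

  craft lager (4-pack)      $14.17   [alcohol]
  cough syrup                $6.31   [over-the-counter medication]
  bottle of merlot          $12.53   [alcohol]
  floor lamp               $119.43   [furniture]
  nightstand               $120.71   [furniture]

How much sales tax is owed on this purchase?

$2.28

Craft lager (4-pack) $14.17: alcohol → 7.5% → $1.06
Cough syrup $6.31: over-the-counter medication → 4.5% → $0.28
Bottle of merlot $12.53: alcohol → 7.5% → $0.94
Floor lamp $119.43: furniture, buyer-exempt → 0% → $0.00
Nightstand $120.71: furniture, buyer-exempt → 0% → $0.00
Total tax = $1.06 + $0.28 + $0.94 = $2.28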